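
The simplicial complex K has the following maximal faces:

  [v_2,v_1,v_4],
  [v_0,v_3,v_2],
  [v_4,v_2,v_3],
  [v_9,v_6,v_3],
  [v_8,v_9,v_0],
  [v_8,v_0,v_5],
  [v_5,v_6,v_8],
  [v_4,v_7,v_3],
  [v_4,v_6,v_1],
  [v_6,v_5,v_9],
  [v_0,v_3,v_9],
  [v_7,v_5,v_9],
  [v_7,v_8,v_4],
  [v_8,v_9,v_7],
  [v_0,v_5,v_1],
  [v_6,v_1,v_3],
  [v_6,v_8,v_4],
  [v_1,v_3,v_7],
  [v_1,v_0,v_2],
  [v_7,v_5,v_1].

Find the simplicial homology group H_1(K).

H_1 = Z × Z/2.

Order the vertices as v_0 < v_1 < v_2 < v_3 < v_4 < v_5 < v_6 < v_7 < v_8 < v_9. Listing each simplex with vertices in this order, K has dimension 2 with simplices:

  0-simplices (10): [v_0], [v_1], [v_2], [v_3], [v_4], [v_5], [v_6], [v_7], [v_8], [v_9]
  1-simplices (30): (30 of them)
  2-simplices (20): (20 of them)

Hence C_0 ≅ Z^10, C_1 ≅ Z^30, C_2 ≅ Z^20.

Boundary ∂_1: C_1 → C_0 maps an edge to its endpoints' difference, ∂[p,q] = q − p.
This gives a 10×30 integer matrix of rank 9; reducing to Smith normal form yields diagonal entries (1,1,1,1,1,1,1,1,1).

Boundary ∂_2: C_2 → C_1 acts by ∂[p,q,r] = [q,r] − [p,r] + [p,q]. For instance
  ∂[v_1,v_3,v_7] = [v_3,v_7] − [v_1,v_7] + [v_1,v_3],
  ∂[v_3,v_4,v_7] = [v_4,v_7] − [v_3,v_7] + [v_3,v_4].
This gives a 30×20 integer matrix of rank 20; reducing to Smith normal form yields diagonal entries (1,1,1,1,1,1,1,1,1,1,1,1,1,1,1,1,1,1,1,2).

Reading off H_k = ker ∂_k / im ∂_{k+1}:

  H_1: rank ker ∂_1 − rank ∂_2 = (30 − 9) − 20 = 1, and ∂_2 has invariant factor 2 > 1, so H_1 = Z × Z/2.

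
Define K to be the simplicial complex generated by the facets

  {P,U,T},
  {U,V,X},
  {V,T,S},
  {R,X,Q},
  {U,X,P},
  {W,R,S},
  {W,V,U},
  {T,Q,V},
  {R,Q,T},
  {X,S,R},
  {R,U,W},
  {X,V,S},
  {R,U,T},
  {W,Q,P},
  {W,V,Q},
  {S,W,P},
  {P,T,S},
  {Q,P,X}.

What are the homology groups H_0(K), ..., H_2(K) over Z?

Take the total order P < Q < R < S < T < U < V < W < X on the vertex set. Then K (dimension 2) consists of the simplices:

  0-simplices (9): P, Q, R, S, T, U, V, W, X
  1-simplices (27): PQ, PS, PT, PU, PW, PX, QR, QT, QV, QW, QX, RS, RT, RU, RW, RX, ST, SV, SW, SX, TU, TV, UV, UW, UX, VW, VX
  2-simplices (18): PQW, PQX, PST, PSW, PTU, PUX, QRT, QRX, QTV, QVW, RSW, RSX, RTU, RUW, STV, SVX, UVW, UVX

so the chain groups are C_0 ≅ Z^9, C_1 ≅ Z^27, C_2 ≅ Z^18.

∂_1: C_1 → C_0 is given by ∂[p,q] = [q] − [p].
The resulting 9×27 matrix has rank 8, and its Smith normal form has invariant factors (1,1,1,1,1,1,1,1).

∂_2: C_2 → C_1 maps a triangle to the signed sum of its edges. For instance
  ∂PUX = UX − PX + PU,
  ∂PSW = SW − PW + PS.
As a 27×18 matrix over Z this has rank 17, with invariant factors (1,1,1,1,1,1,1,1,1,1,1,1,1,1,1,1,1).

From H_k ≅ ker(∂_k) / im(∂_{k+1}) we obtain:

  H_0: rank C_0 − rank ∂_1 = 9 − 8 = 1, and the invariant factors of ∂_1 are all 1, so H_0 ≅ Z.
  H_1: rank ker ∂_1 − rank ∂_2 = (27 − 8) − 17 = 2, and the invariant factors of ∂_2 are all 1, so H_1 ≅ Z^2.
  H_2: rank ker ∂_2 − rank ∂_3 = (18 − 17) − 0 = 1, and there is no ∂_3, so H_2 ≅ Z.

(K is a triangulation of the torus T^2.)

H_0 = Z,  H_1 = Z^2,  H_2 = Z.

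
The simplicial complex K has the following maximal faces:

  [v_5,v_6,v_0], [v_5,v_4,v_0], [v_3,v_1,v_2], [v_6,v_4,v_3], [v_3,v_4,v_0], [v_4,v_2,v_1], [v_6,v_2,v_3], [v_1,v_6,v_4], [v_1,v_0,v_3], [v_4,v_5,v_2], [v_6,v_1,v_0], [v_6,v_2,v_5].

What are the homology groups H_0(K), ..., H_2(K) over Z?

Fix the vertex order v_0 < v_1 < v_2 < v_3 < v_4 < v_5 < v_6 and write every simplex with vertices in increasing order. Then dim K = 2 and the simplices of K are:

  0-simplices (7): [v_0], [v_1], [v_2], [v_3], [v_4], [v_5], [v_6]
  1-simplices (18): (18 of them)
  2-simplices (12): (12 of them)

so the chain groups are C_0 ≅ Z^7, C_1 ≅ Z^18, C_2 ≅ Z^12.

∂_1: C_1 → C_0 is given by ∂[p,q] = [q] − [p]. For instance
  ∂[v_3,v_4] = [v_4] − [v_3].
As a 7×18 matrix over Z this has rank 6, with invariant factors (1,1,1,1,1,1).

∂_2: C_2 → C_1 maps a triangle to the signed sum of its edges. For instance
  ∂[v_0,v_3,v_4] = [v_3,v_4] − [v_0,v_4] + [v_0,v_3],
  ∂[v_3,v_4,v_6] = [v_4,v_6] − [v_3,v_6] + [v_3,v_4].
The resulting 18×12 matrix has rank 12, and its Smith normal form has invariant factors (1,1,1,1,1,1,1,1,1,1,1,2).

Now H_k = ker ∂_k / im ∂_{k+1}, so:

  H_0: rank C_0 − rank ∂_1 = 7 − 6 = 1, and the invariant factors of ∂_1 are all 1, so H_0 = Z.
  H_1: rank ker ∂_1 − rank ∂_2 = (18 − 6) − 12 = 0, and ∂_2 has invariant factor 2 > 1, so H_1 = Z/2Z.
  H_2: rank ker ∂_2 − rank ∂_3 = (12 − 12) − 0 = 0, and there is no ∂_3, so H_2 = 0.

As a check, the Euler characteristic is 7 − 18 + 12 = 1, which agrees with 1 − 0 + 0 = 1.

H_0 = Z,  H_1 = Z/2Z,  H_2 = 0.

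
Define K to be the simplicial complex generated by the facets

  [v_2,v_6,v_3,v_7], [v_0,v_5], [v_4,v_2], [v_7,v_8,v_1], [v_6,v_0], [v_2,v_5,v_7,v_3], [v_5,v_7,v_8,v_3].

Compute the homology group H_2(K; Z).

H_2 ≅ 0.

Order the vertices as v_0 < v_1 < v_2 < v_3 < v_4 < v_5 < v_6 < v_7 < v_8. Listing each simplex with vertices in this order, K has dimension 3 with simplices:

  0-simplices (9): [v_0], [v_1], [v_2], [v_3], [v_4], [v_5], [v_6], [v_7], [v_8]
  1-simplices (17): (17 of them)
  2-simplices (11): (11 of them)
  3-simplices (3): [v_2,v_3,v_5,v_7], [v_2,v_3,v_6,v_7], [v_3,v_5,v_7,v_8]

giving chain groups C_0 ≅ Z^9, C_1 ≅ Z^17, C_2 ≅ Z^11, C_3 ≅ Z^3.

The boundary map ∂_1: C_1 → C_0 sends each edge [p,q] (with p < q) to q − p. For instance
  ∂[v_0,v_5] = [v_5] − [v_0].
As a 9×17 matrix over Z this has rank 8, with invariant factors (1,1,1,1,1,1,1,1).

∂_2: C_2 → C_1 acts by ∂[p,q,r] = [q,r] − [p,r] + [p,q]. For instance
  ∂[v_2,v_3,v_5] = [v_3,v_5] − [v_2,v_5] + [v_2,v_3],
  ∂[v_2,v_3,v_6] = [v_3,v_6] − [v_2,v_6] + [v_2,v_3].
The 17×11 boundary matrix has rank 8 and Smith normal form diag(1,1,1,1,1,1,1,1).

The boundary map ∂_3: C_3 → C_2 sends each 3-simplex σ to the alternating sum Σ_i (−1)^i (σ with its i-th vertex removed). For instance
  ∂[v_3,v_5,v_7,v_8] = [v_5,v_7,v_8] − [v_3,v_7,v_8] + [v_3,v_5,v_8] − [v_3,v_5,v_7],
  ∂[v_2,v_3,v_6,v_7] = [v_3,v_6,v_7] − [v_2,v_6,v_7] + [v_2,v_3,v_7] − [v_2,v_3,v_6].
The resulting 11×3 matrix has rank 3, and its Smith normal form has invariant factors (1,1,1).

Now H_k = ker ∂_k / im ∂_{k+1}, so:

  H_2: rank ker ∂_2 − rank ∂_3 = (11 − 8) − 3 = 0, and the invariant factors of ∂_3 are all 1, so H_2 = 0.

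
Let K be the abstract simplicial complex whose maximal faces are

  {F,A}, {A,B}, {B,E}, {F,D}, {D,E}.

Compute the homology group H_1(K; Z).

Order the vertices as A < B < D < E < F. Listing each simplex with vertices in this order, K has dimension 1 with simplices:

  0-simplices (5): A, B, D, E, F
  1-simplices (5): AB, AF, BE, DE, DF

giving chain groups C_0 ≅ Z^5, C_1 ≅ Z^5.

The boundary map ∂_1: C_1 → C_0 maps an edge to its endpoints' difference, ∂[p,q] = q − p. For instance
  ∂AF = F − A.
The resulting 5×5 matrix has rank 4, and its Smith normal form has invariant factors (1,1,1,1).

Computing H_k = (kernel of ∂_k) / (image of ∂_{k+1}):

  H_1: rank ker ∂_1 − rank ∂_2 = (5 − 4) − 0 = 1, and there is no ∂_2, so H_1 = Z.

H_1 ≅ Z.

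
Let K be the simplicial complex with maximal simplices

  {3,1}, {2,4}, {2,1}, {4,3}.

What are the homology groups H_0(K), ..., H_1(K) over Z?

Fix the vertex order 1 < 2 < 3 < 4 and write every simplex with vertices in increasing order. Then dim K = 1 and the simplices of K are:

  0-simplices (4): [1], [2], [3], [4]
  1-simplices (4): [1,2], [1,3], [2,4], [3,4]

Hence C_0 ≅ Z^4, C_1 ≅ Z^4.

∂_1: C_1 → C_0 sends each edge [p,q] (with p < q) to q − p.
As a 4×4 matrix over Z this has rank 3, with invariant factors (1,1,1).

Now H_k = ker ∂_k / im ∂_{k+1}, so:

  H_0: rank C_0 − rank ∂_1 = 4 − 3 = 1, and the invariant factors of ∂_1 are all 1, so H_0 = Z.
  H_1: rank ker ∂_1 − rank ∂_2 = (4 − 3) − 0 = 1, and there is no ∂_2, so H_1 = Z.

As a check, the Euler characteristic is 4 − 4 = 0, which agrees with 1 − 1 = 0.
(K is a triangulation of the circle S^1.)

H_0 = Z,  H_1 = Z.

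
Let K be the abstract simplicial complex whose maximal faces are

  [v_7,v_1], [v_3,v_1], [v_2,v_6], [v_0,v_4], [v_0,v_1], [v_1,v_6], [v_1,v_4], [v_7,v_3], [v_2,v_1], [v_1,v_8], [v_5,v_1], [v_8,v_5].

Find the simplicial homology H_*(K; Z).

H_0 = Z,  H_1 = Z^4.

K has 9 vertices, 12 edges.
rank ∂_0 = 0, rank ∂_1 = 8 ⇒ b_0 = 9 − 0 − 8 = 1; all invariant factors of ∂_1 are 1 so no torsion. So H_0 ≅ Z.
rank ∂_1 = 8, rank ∂_2 = 0 ⇒ b_1 = 12 − 8 − 0 = 4. So H_1 ≅ Z^4.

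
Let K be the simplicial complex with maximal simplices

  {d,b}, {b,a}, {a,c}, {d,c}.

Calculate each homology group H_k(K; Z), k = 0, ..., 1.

H_0 = Z,  H_1 = Z.

We work with the vertex ordering a < b < c < d. The simplices of K, each written with vertices in increasing order, are:

  0-simplices (4): a, b, c, d
  1-simplices (4): ab, ac, bd, cd

Hence C_0 ≅ Z^4, C_1 ≅ Z^4.

∂_1: C_1 → C_0 sends each edge [p,q] (with p < q) to q − p. For instance
  ∂cd = d − c.
This gives a 4×4 integer matrix of rank 3; reducing to Smith normal form yields diagonal entries (1,1,1).

Reading off H_k = ker ∂_k / im ∂_{k+1}:

  H_0: rank C_0 − rank ∂_1 = 4 − 3 = 1, and the invariant factors of ∂_1 are all 1, so H_0 ≅ Z.
  H_1: rank ker ∂_1 − rank ∂_2 = (4 − 3) − 0 = 1, and there is no ∂_2, so H_1 ≅ Z.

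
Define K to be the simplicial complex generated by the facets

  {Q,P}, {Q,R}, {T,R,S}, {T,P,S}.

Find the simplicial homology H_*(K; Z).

K has 5 vertices, 7 edges, 2 triangles.
rank ∂_0 = 0, rank ∂_1 = 4 ⇒ b_0 = 5 − 0 − 4 = 1; all invariant factors of ∂_1 are 1 so no torsion. So H_0 = Z.
rank ∂_1 = 4, rank ∂_2 = 2 ⇒ b_1 = 7 − 4 − 2 = 1; all invariant factors of ∂_2 are 1 so no torsion. So H_1 = Z.
rank ∂_2 = 2, rank ∂_3 = 0 ⇒ b_2 = 2 − 2 − 0 = 0. So H_2 = 0.

H_0 ≅ Z,  H_1 ≅ Z,  H_2 = 0.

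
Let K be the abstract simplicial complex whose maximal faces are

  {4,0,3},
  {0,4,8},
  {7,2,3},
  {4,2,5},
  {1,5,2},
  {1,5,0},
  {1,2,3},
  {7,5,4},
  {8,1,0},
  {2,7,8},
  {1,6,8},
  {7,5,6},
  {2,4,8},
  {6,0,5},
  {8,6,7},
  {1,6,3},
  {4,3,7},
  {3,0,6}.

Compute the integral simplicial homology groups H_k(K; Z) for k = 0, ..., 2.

H_0 = Z,  H_1 = Z ⊕ Z/2Z,  H_2 = 0.

K has 9 vertices, 27 edges, 18 triangles.
rank ∂_0 = 0, rank ∂_1 = 8 ⇒ b_0 = 9 − 0 − 8 = 1; all invariant factors of ∂_1 are 1 so no torsion. So H_0 = Z.
rank ∂_1 = 8, rank ∂_2 = 18 ⇒ b_1 = 27 − 8 − 18 = 1; ∂_2 has invariant factor(s) [2] giving torsion. So H_1 = Z ⊕ Z/2Z.
rank ∂_2 = 18, rank ∂_3 = 0 ⇒ b_2 = 18 − 18 − 0 = 0. So H_2 = 0.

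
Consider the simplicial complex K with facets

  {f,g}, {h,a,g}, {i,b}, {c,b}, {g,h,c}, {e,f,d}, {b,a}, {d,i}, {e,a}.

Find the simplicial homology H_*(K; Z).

H_0 = Z,  H_1 = Z^3,  H_2 = 0.

Order the vertices as a < b < c < d < e < f < g < h < i. Listing each simplex with vertices in this order, K has dimension 2 with simplices:

  0-simplices (9): a, b, c, d, e, f, g, h, i
  1-simplices (14): ab, ae, ag, ah, bc, bi, cg, ch, de, df, di, ef, fg, gh
  2-simplices (3): agh, cgh, def

giving chain groups C_0 ≅ Z^9, C_1 ≅ Z^14, C_2 ≅ Z^3.

Boundary ∂_1: C_1 → C_0 is given by ∂[p,q] = [q] − [p].
The resulting 9×14 matrix has rank 8, and its Smith normal form has invariant factors (1,1,1,1,1,1,1,1).

The boundary map ∂_2: C_2 → C_1 sends each 2-simplex [p,q,r] to [q,r] − [p,r] + [p,q]. For instance
  ∂cgh = gh − ch + cg,
  ∂agh = gh − ah + ag.
The resulting 14×3 matrix has rank 3, and its Smith normal form has invariant factors (1,1,1).

Reading off H_k = ker ∂_k / im ∂_{k+1}:

  H_0: rank C_0 − rank ∂_1 = 9 − 8 = 1, and the invariant factors of ∂_1 are all 1, so H_0 = Z.
  H_1: rank ker ∂_1 − rank ∂_2 = (14 − 8) − 3 = 3, and the invariant factors of ∂_2 are all 1, so H_1 = Z^3.
  H_2: rank ker ∂_2 − rank ∂_3 = (3 − 3) − 0 = 0, and there is no ∂_3, so H_2 = 0.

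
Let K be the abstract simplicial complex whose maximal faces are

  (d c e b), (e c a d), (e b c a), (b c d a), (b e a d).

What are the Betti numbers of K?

b_0 = 1, b_1 = 0, b_2 = 0, b_3 = 1.

We work with the vertex ordering a < b < c < d < e. The simplices of K, each written with vertices in increasing order, are:

  0-simplices (5): a, b, c, d, e
  1-simplices (10): ab, ac, ad, ae, bc, bd, be, cd, ce, de
  2-simplices (10): abc, abd, abe, acd, ace, ade, bcd, bce, bde, cde
  3-simplices (5): abcd, abce, abde, acde, bcde

Hence C_0 ≅ Z^5, C_1 ≅ Z^10, C_2 ≅ Z^10, C_3 ≅ Z^5.

∂_1: C_1 → C_0 is given by ∂[p,q] = [q] − [p].
The 5×10 boundary matrix has rank 4 and Smith normal form diag(1,1,1,1).

Boundary ∂_2: C_2 → C_1 maps a triangle to the signed sum of its edges. For instance
  ∂cde = de − ce + cd,
  ∂ade = de − ae + ad.
The resulting 10×10 matrix has rank 6, and its Smith normal form has invariant factors (1,1,1,1,1,1).

∂_3: C_3 → C_2 sends each 3-simplex σ to the alternating sum Σ_i (−1)^i (σ with its i-th vertex removed). For instance
  ∂bcde = cde − bde + bce − bcd,
  ∂abcd = bcd − acd + abd − abc.
The 10×5 boundary matrix has rank 4 and Smith normal form diag(1,1,1,1).

From H_k ≅ ker(∂_k) / im(∂_{k+1}) we obtain:

  H_0: rank C_0 − rank ∂_1 = 5 − 4 = 1, and the invariant factors of ∂_1 are all 1, so H_0 ≅ Z.
  H_1: rank ker ∂_1 − rank ∂_2 = (10 − 4) − 6 = 0, and the invariant factors of ∂_2 are all 1, so H_1 ≅ 0.
  H_2: rank ker ∂_2 − rank ∂_3 = (10 − 6) − 4 = 0, and the invariant factors of ∂_3 are all 1, so H_2 ≅ 0.
  H_3: rank ker ∂_3 − rank ∂_4 = (5 − 4) − 0 = 1, and there is no ∂_4, so H_3 ≅ Z.

As a check, the Euler characteristic is 5 − 10 + 10 − 5 = 0, which agrees with 1 − 0 + 0 − 1 = 0.
(K is a triangulation of the 3-sphere S^3.)

Hence the Betti numbers are b_0 = 1, b_1 = 0, b_2 = 0, b_3 = 1.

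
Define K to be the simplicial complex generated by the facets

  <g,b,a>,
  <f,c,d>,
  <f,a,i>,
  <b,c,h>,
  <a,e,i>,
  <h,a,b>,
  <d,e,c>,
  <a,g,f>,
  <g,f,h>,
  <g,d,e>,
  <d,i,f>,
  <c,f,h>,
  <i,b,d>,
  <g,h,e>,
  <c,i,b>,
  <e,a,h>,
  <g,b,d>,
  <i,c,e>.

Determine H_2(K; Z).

H_2 = 0.

Take the total order a < b < c < d < e < f < g < h < i on the vertex set. Then K (dimension 2) consists of the simplices:

  0-simplices (9): a, b, c, d, e, f, g, h, i
  1-simplices (27): ab, ae, af, ag, ah, ai, bc, bd, bg, bh, bi, cd, ce, cf, ch, ci, de, df, dg, di, eg, eh, ei, fg, fh, fi, gh
  2-simplices (18): abg, abh, aeh, aei, afg, afi, bch, bci, bdg, bdi, cde, cdf, cei, cfh, deg, dfi, egh, fgh

so the chain groups are C_0 ≅ Z^9, C_1 ≅ Z^27, C_2 ≅ Z^18.

∂_1: C_1 → C_0 is given by ∂[p,q] = [q] − [p]. For instance
  ∂cf = f − c.
This gives a 9×27 integer matrix of rank 8; reducing to Smith normal form yields diagonal entries (1,1,1,1,1,1,1,1).

∂_2: C_2 → C_1 maps a triangle to the signed sum of its edges. For instance
  ∂abg = bg − ag + ab,
  ∂bdi = di − bi + bd.
This gives a 27×18 integer matrix of rank 18; reducing to Smith normal form yields diagonal entries (1,1,1,1,1,1,1,1,1,1,1,1,1,1,1,1,1,2).

From H_k ≅ ker(∂_k) / im(∂_{k+1}) we obtain:

  H_2: rank ker ∂_2 − rank ∂_3 = (18 − 18) − 0 = 0, and there is no ∂_3, so H_2 = 0.

(K is a triangulation of the Klein bottle.)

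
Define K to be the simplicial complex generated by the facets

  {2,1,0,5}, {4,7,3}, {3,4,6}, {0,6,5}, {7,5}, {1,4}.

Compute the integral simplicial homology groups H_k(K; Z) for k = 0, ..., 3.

We work with the vertex ordering 0 < 1 < 2 < 3 < 4 < 5 < 6 < 7. The simplices of K, each written with vertices in increasing order, are:

  0-simplices (8): [0], [1], [2], [3], [4], [5], [6], [7]
  1-simplices (15): [0,1], [0,2], [0,5], [0,6], [1,2], [1,4], [1,5], [2,5], [3,4], [3,6], [3,7], [4,6], [4,7], [5,6], [5,7]
  2-simplices (7): [0,1,2], [0,1,5], [0,2,5], [0,5,6], [1,2,5], [3,4,6], [3,4,7]
  3-simplices (1): [0,1,2,5]

so the chain groups are C_0 ≅ Z^8, C_1 ≅ Z^15, C_2 ≅ Z^7, C_3 ≅ Z^1.

The boundary map ∂_1: C_1 → C_0 maps an edge to its endpoints' difference, ∂[p,q] = q − p. For instance
  ∂[1,2] = [2] − [1].
The resulting 8×15 matrix has rank 7, and its Smith normal form has invariant factors (1,1,1,1,1,1,1).

Boundary ∂_2: C_2 → C_1 maps a triangle to the signed sum of its edges. For instance
  ∂[0,1,5] = [1,5] − [0,5] + [0,1],
  ∂[0,2,5] = [2,5] − [0,5] + [0,2].
The resulting 15×7 matrix has rank 6, and its Smith normal form has invariant factors (1,1,1,1,1,1).

Boundary ∂_3: C_3 → C_2 sends each 3-simplex σ to the alternating sum Σ_i (−1)^i (σ with its i-th vertex removed). For instance
  ∂[0,1,2,5] = [1,2,5] − [0,2,5] + [0,1,5] − [0,1,2].
The resulting 7×1 matrix has rank 1, and its Smith normal form has invariant factors (1).

Computing H_k = (kernel of ∂_k) / (image of ∂_{k+1}):

  H_0: rank C_0 − rank ∂_1 = 8 − 7 = 1, and the invariant factors of ∂_1 are all 1, so H_0 ≅ Z.
  H_1: rank ker ∂_1 − rank ∂_2 = (15 − 7) − 6 = 2, and the invariant factors of ∂_2 are all 1, so H_1 ≅ Z^2.
  H_2: rank ker ∂_2 − rank ∂_3 = (7 − 6) − 1 = 0, and the invariant factors of ∂_3 are all 1, so H_2 ≅ 0.
  H_3: rank ker ∂_3 − rank ∂_4 = (1 − 1) − 0 = 0, and there is no ∂_4, so H_3 ≅ 0.

H_0 ≅ Z,  H_1 ≅ Z^2,  H_2 = 0,  H_3 = 0.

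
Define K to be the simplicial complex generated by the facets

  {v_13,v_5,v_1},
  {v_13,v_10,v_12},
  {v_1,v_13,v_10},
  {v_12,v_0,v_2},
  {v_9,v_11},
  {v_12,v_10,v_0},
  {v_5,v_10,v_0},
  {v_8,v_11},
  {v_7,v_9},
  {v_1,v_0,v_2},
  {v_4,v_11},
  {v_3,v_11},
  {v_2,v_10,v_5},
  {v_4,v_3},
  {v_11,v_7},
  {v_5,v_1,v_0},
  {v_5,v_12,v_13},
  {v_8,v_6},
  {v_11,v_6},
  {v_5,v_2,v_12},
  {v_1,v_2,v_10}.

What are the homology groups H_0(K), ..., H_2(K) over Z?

H_0 ≅ Z^2,  H_1 ≅ Z^3 × Z/2,  H_2 = 0.

Fix the vertex order v_0 < v_1 < v_2 < v_3 < v_4 < v_5 < v_6 < v_7 < v_8 < v_9 < v_10 < v_11 < v_12 < v_13 and write every simplex with vertices in increasing order. Then dim K = 2 and the simplices of K are:

  0-simplices (14): [v_0], [v_1], [v_2], [v_3], [v_4], [v_5], [v_6], [v_7], [v_8], [v_9], [v_10], [v_11], [v_12], [v_13]
  1-simplices (27): (27 of them)
  2-simplices (12): (12 of them)

Hence C_0 ≅ Z^14, C_1 ≅ Z^27, C_2 ≅ Z^12.

The boundary map ∂_1: C_1 → C_0 is given by ∂[p,q] = [q] − [p]. For instance
  ∂[v_7,v_11] = [v_11] − [v_7].
This gives a 14×27 integer matrix of rank 12; reducing to Smith normal form yields diagonal entries (1,1,1,1,1,1,1,1,1,1,1,1).

The boundary map ∂_2: C_2 → C_1 maps a triangle to the signed sum of its edges. For instance
  ∂[v_0,v_2,v_12] = [v_2,v_12] − [v_0,v_12] + [v_0,v_2],
  ∂[v_0,v_10,v_12] = [v_10,v_12] − [v_0,v_12] + [v_0,v_10].
This gives a 27×12 integer matrix of rank 12; reducing to Smith normal form yields diagonal entries (1,1,1,1,1,1,1,1,1,1,1,2).

Now H_k = ker ∂_k / im ∂_{k+1}, so:

  H_0: rank C_0 − rank ∂_1 = 14 − 12 = 2, and the invariant factors of ∂_1 are all 1, so H_0 ≅ Z^2.
  H_1: rank ker ∂_1 − rank ∂_2 = (27 − 12) − 12 = 3, and ∂_2 has invariant factor 2 > 1, so H_1 ≅ Z^3 × Z/2.
  H_2: rank ker ∂_2 − rank ∂_3 = (12 − 12) − 0 = 0, and there is no ∂_3, so H_2 ≅ 0.

As a check, the Euler characteristic is 14 − 27 + 12 = -1, which agrees with 2 − 3 + 0 = -1.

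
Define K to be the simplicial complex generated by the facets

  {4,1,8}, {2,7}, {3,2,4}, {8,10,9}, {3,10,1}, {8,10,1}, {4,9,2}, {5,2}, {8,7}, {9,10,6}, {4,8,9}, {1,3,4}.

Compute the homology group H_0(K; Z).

H_0 ≅ Z.

Fix the vertex order 1 < 2 < 3 < 4 < 5 < 6 < 7 < 8 < 9 < 10 and write every simplex with vertices in increasing order. Then dim K = 2 and the simplices of K are:

  0-simplices (10): [1], [2], [3], [4], [5], [6], [7], [8], [9], [10]
  1-simplices (19): [1,3], [1,4], [1,8], [1,10], [2,3], [2,4], [2,5], [2,7], [2,9], [3,4], [3,10], [4,8], [4,9], [6,9], [6,10], [7,8], [8,9], [8,10], [9,10]
  2-simplices (9): [1,3,4], [1,3,10], [1,4,8], [1,8,10], [2,3,4], [2,4,9], [4,8,9], [6,9,10], [8,9,10]

Hence C_0 ≅ Z^10, C_1 ≅ Z^19, C_2 ≅ Z^9.

The boundary map ∂_1: C_1 → C_0 is given by ∂[p,q] = [q] − [p].
The 10×19 boundary matrix has rank 9 and Smith normal form diag(1,1,1,1,1,1,1,1,1).

∂_2: C_2 → C_1 acts by ∂[p,q,r] = [q,r] − [p,r] + [p,q]. For instance
  ∂[6,9,10] = [9,10] − [6,10] + [6,9],
  ∂[1,3,4] = [3,4] − [1,4] + [1,3].
This gives a 19×9 integer matrix of rank 9; reducing to Smith normal form yields diagonal entries (1,1,1,1,1,1,1,1,1).

Now H_k = ker ∂_k / im ∂_{k+1}, so:

  H_0: rank C_0 − rank ∂_1 = 10 − 9 = 1, and the invariant factors of ∂_1 are all 1, so H_0 ≅ Z.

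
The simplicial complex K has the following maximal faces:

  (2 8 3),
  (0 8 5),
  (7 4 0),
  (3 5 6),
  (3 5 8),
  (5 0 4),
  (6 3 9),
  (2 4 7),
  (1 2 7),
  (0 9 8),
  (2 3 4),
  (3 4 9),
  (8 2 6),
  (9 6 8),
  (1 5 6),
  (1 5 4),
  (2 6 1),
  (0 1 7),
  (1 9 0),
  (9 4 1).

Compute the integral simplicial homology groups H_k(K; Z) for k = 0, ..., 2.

Fix the vertex order 0 < 1 < 2 < 3 < 4 < 5 < 6 < 7 < 8 < 9 and write every simplex with vertices in increasing order. Then dim K = 2 and the simplices of K are:

  0-simplices (10): [0], [1], [2], [3], [4], [5], [6], [7], [8], [9]
  1-simplices (30): (30 of them)
  2-simplices (20): (20 of them)

so the chain groups are C_0 ≅ Z^10, C_1 ≅ Z^30, C_2 ≅ Z^20.

Boundary ∂_1: C_1 → C_0 maps an edge to its endpoints' difference, ∂[p,q] = q − p.
The resulting 10×30 matrix has rank 9, and its Smith normal form has invariant factors (1,1,1,1,1,1,1,1,1).

∂_2: C_2 → C_1 acts by ∂[p,q,r] = [q,r] − [p,r] + [p,q]. For instance
  ∂[0,1,9] = [1,9] − [0,9] + [0,1],
  ∂[2,3,4] = [3,4] − [2,4] + [2,3].
The resulting 30×20 matrix has rank 20, and its Smith normal form has invariant factors (1,1,1,1,1,1,1,1,1,1,1,1,1,1,1,1,1,1,1,2).

Now H_k = ker ∂_k / im ∂_{k+1}, so:

  H_0: rank C_0 − rank ∂_1 = 10 − 9 = 1, and the invariant factors of ∂_1 are all 1, so H_0 = Z.
  H_1: rank ker ∂_1 − rank ∂_2 = (30 − 9) − 20 = 1, and ∂_2 has invariant factor 2 > 1, so H_1 = Z ⊕ Z/2.
  H_2: rank ker ∂_2 − rank ∂_3 = (20 − 20) − 0 = 0, and there is no ∂_3, so H_2 = 0.

As a check, the Euler characteristic is 10 − 30 + 20 = 0, which agrees with 1 − 1 + 0 = 0.

H_0 = Z,  H_1 = Z ⊕ Z/2,  H_2 = 0.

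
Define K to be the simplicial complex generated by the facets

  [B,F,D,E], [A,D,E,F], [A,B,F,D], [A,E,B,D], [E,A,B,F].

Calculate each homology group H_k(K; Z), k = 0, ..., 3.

H_0 = Z,  H_1 = 0,  H_2 = 0,  H_3 = Z.

Order the vertices as A < B < D < E < F. Listing each simplex with vertices in this order, K has dimension 3 with simplices:

  0-simplices (5): A, B, D, E, F
  1-simplices (10): AB, AD, AE, AF, BD, BE, BF, DE, DF, EF
  2-simplices (10): ABD, ABE, ABF, ADE, ADF, AEF, BDE, BDF, BEF, DEF
  3-simplices (5): ABDE, ABDF, ABEF, ADEF, BDEF

giving chain groups C_0 ≅ Z^5, C_1 ≅ Z^10, C_2 ≅ Z^10, C_3 ≅ Z^5.

The boundary map ∂_1: C_1 → C_0 sends each edge [p,q] (with p < q) to q − p.
The 5×10 boundary matrix has rank 4 and Smith normal form diag(1,1,1,1).

Boundary ∂_2: C_2 → C_1 maps a triangle to the signed sum of its edges. For instance
  ∂ABE = BE − AE + AB,
  ∂BDF = DF − BF + BD.
This gives a 10×10 integer matrix of rank 6; reducing to Smith normal form yields diagonal entries (1,1,1,1,1,1).

∂_3: C_3 → C_2 sends each 3-simplex σ to the alternating sum Σ_i (−1)^i (σ with its i-th vertex removed). For instance
  ∂ABEF = BEF − AEF + ABF − ABE,
  ∂BDEF = DEF − BEF + BDF − BDE.
The resulting 10×5 matrix has rank 4, and its Smith normal form has invariant factors (1,1,1,1).

Computing H_k = (kernel of ∂_k) / (image of ∂_{k+1}):

  H_0: rank C_0 − rank ∂_1 = 5 − 4 = 1, and the invariant factors of ∂_1 are all 1, so H_0 = Z.
  H_1: rank ker ∂_1 − rank ∂_2 = (10 − 4) − 6 = 0, and the invariant factors of ∂_2 are all 1, so H_1 = 0.
  H_2: rank ker ∂_2 − rank ∂_3 = (10 − 6) − 4 = 0, and the invariant factors of ∂_3 are all 1, so H_2 = 0.
  H_3: rank ker ∂_3 − rank ∂_4 = (5 − 4) − 0 = 1, and there is no ∂_4, so H_3 = Z.

As a check, the Euler characteristic is 5 − 10 + 10 − 5 = 0, which agrees with 1 − 0 + 0 − 1 = 0.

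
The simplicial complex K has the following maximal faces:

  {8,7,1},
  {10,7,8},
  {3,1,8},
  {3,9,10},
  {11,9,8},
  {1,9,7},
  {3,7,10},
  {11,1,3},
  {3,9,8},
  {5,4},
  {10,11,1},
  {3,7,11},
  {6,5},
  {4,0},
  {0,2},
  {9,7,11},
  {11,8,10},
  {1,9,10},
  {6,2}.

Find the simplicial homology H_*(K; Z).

H_0 ≅ Z^2,  H_1 ≅ Z^3,  H_2 ≅ Z.

Order the vertices as 0 < 1 < 2 < 3 < 4 < 5 < 6 < 7 < 8 < 9 < 10 < 11. Listing each simplex with vertices in this order, K has dimension 2 with simplices:

  0-simplices (12): [0], [1], [2], [3], [4], [5], [6], [7], [8], [9], [10], [11]
  1-simplices (26): (26 of them)
  2-simplices (14): [1,3,8], [1,3,11], [1,7,8], [1,7,9], [1,9,10], [1,10,11], [3,7,10], [3,7,11], [3,8,9], [3,9,10], [7,8,10], [7,9,11], [8,9,11], [8,10,11]

so the chain groups are C_0 ≅ Z^12, C_1 ≅ Z^26, C_2 ≅ Z^14.

The boundary map ∂_1: C_1 → C_0 sends each edge [p,q] (with p < q) to q − p. For instance
  ∂[10,11] = [11] − [10].
This gives a 12×26 integer matrix of rank 10; reducing to Smith normal form yields diagonal entries (1,1,1,1,1,1,1,1,1,1).

The boundary map ∂_2: C_2 → C_1 maps a triangle to the signed sum of its edges. For instance
  ∂[1,3,11] = [3,11] − [1,11] + [1,3],
  ∂[3,7,10] = [7,10] − [3,10] + [3,7].
The 26×14 boundary matrix has rank 13 and Smith normal form diag(1,1,1,1,1,1,1,1,1,1,1,1,1).

Reading off H_k = ker ∂_k / im ∂_{k+1}:

  H_0: rank C_0 − rank ∂_1 = 12 − 10 = 2, and the invariant factors of ∂_1 are all 1, so H_0 = Z^2.
  H_1: rank ker ∂_1 − rank ∂_2 = (26 − 10) − 13 = 3, and the invariant factors of ∂_2 are all 1, so H_1 = Z^3.
  H_2: rank ker ∂_2 − rank ∂_3 = (14 − 13) − 0 = 1, and there is no ∂_3, so H_2 = Z.

As a check, the Euler characteristic is 12 − 26 + 14 = 0, which agrees with 2 − 3 + 1 = 0.
(K is a triangulation of the disjoint union of the circle S^1 and the torus T^2.)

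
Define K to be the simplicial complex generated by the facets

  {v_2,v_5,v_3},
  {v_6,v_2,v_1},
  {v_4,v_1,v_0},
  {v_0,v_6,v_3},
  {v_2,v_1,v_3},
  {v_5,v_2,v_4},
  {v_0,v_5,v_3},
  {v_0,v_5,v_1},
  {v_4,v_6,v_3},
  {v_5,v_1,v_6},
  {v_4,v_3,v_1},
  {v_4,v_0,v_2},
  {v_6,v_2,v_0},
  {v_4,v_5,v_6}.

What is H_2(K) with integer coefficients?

Fix the vertex order v_0 < v_1 < v_2 < v_3 < v_4 < v_5 < v_6 and write every simplex with vertices in increasing order. Then dim K = 2 and the simplices of K are:

  0-simplices (7): [v_0], [v_1], [v_2], [v_3], [v_4], [v_5], [v_6]
  1-simplices (21): (21 of them)
  2-simplices (14): (14 of them)

Hence C_0 ≅ Z^7, C_1 ≅ Z^21, C_2 ≅ Z^14.

The boundary map ∂_1: C_1 → C_0 maps an edge to its endpoints' difference, ∂[p,q] = q − p. For instance
  ∂[v_0,v_1] = [v_1] − [v_0].
This gives a 7×21 integer matrix of rank 6; reducing to Smith normal form yields diagonal entries (1,1,1,1,1,1).

The boundary map ∂_2: C_2 → C_1 sends each 2-simplex [p,q,r] to [q,r] − [p,r] + [p,q]. For instance
  ∂[v_0,v_2,v_6] = [v_2,v_6] − [v_0,v_6] + [v_0,v_2],
  ∂[v_1,v_5,v_6] = [v_5,v_6] − [v_1,v_6] + [v_1,v_5].
As a 21×14 matrix over Z this has rank 13, with invariant factors (1,1,1,1,1,1,1,1,1,1,1,1,1).

Reading off H_k = ker ∂_k / im ∂_{k+1}:

  H_2: rank ker ∂_2 − rank ∂_3 = (14 − 13) − 0 = 1, and there is no ∂_3, so H_2 = Z.

(K is a triangulation of the torus T^2.)

H_2 = Z.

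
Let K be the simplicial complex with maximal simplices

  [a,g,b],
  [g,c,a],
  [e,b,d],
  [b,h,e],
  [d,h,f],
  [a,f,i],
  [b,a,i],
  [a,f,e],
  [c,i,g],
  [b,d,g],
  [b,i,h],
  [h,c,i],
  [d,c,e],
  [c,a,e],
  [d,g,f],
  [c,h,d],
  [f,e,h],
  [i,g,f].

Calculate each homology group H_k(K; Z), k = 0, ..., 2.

Fix the vertex order a < b < c < d < e < f < g < h < i and write every simplex with vertices in increasing order. Then dim K = 2 and the simplices of K are:

  0-simplices (9): a, b, c, d, e, f, g, h, i
  1-simplices (27): ab, ac, ae, af, ag, ai, bd, be, bg, bh, bi, cd, ce, cg, ch, ci, de, df, dg, dh, ef, eh, fg, fh, fi, gi, hi
  2-simplices (18): abg, abi, ace, acg, aef, afi, bde, bdg, beh, bhi, cde, cdh, cgi, chi, dfg, dfh, efh, fgi

Hence C_0 ≅ Z^9, C_1 ≅ Z^27, C_2 ≅ Z^18.

Boundary ∂_1: C_1 → C_0 sends each edge [p,q] (with p < q) to q − p.
This gives a 9×27 integer matrix of rank 8; reducing to Smith normal form yields diagonal entries (1,1,1,1,1,1,1,1).

∂_2: C_2 → C_1 acts by ∂[p,q,r] = [q,r] − [p,r] + [p,q]. For instance
  ∂chi = hi − ci + ch,
  ∂ace = ce − ae + ac.
This gives a 27×18 integer matrix of rank 18; reducing to Smith normal form yields diagonal entries (1,1,1,1,1,1,1,1,1,1,1,1,1,1,1,1,1,2).

Computing H_k = (kernel of ∂_k) / (image of ∂_{k+1}):

  H_0: rank C_0 − rank ∂_1 = 9 − 8 = 1, and the invariant factors of ∂_1 are all 1, so H_0 = Z.
  H_1: rank ker ∂_1 − rank ∂_2 = (27 − 8) − 18 = 1, and ∂_2 has invariant factor 2 > 1, so H_1 = Z ⊕ Z/2.
  H_2: rank ker ∂_2 − rank ∂_3 = (18 − 18) − 0 = 0, and there is no ∂_3, so H_2 = 0.

H_0 ≅ Z,  H_1 ≅ Z ⊕ Z/2,  H_2 = 0.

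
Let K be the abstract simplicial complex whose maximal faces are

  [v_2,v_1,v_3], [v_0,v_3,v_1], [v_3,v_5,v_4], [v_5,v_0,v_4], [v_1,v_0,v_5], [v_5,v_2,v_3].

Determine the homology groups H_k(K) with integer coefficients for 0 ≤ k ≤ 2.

H_0 ≅ Z,  H_1 ≅ Z,  H_2 = 0.

K has 6 vertices, 12 edges, 6 triangles.
rank ∂_0 = 0, rank ∂_1 = 5 ⇒ b_0 = 6 − 0 − 5 = 1; all invariant factors of ∂_1 are 1 so no torsion. So H_0 = Z.
rank ∂_1 = 5, rank ∂_2 = 6 ⇒ b_1 = 12 − 5 − 6 = 1; all invariant factors of ∂_2 are 1 so no torsion. So H_1 = Z.
rank ∂_2 = 6, rank ∂_3 = 0 ⇒ b_2 = 6 − 6 − 0 = 0. So H_2 = 0.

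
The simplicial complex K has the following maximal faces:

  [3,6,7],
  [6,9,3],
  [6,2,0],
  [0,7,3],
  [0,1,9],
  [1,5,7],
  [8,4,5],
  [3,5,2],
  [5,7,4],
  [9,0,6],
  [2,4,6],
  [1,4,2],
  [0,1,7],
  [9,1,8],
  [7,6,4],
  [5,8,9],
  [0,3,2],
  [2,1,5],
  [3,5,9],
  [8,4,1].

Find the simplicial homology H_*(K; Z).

H_0 ≅ Z,  H_1 ≅ Z ⊕ Z/2Z,  H_2 = 0.

Order the vertices as 0 < 1 < 2 < 3 < 4 < 5 < 6 < 7 < 8 < 9. Listing each simplex with vertices in this order, K has dimension 2 with simplices:

  0-simplices (10): [0], [1], [2], [3], [4], [5], [6], [7], [8], [9]
  1-simplices (30): (30 of them)
  2-simplices (20): (20 of them)

giving chain groups C_0 ≅ Z^10, C_1 ≅ Z^30, C_2 ≅ Z^20.

Boundary ∂_1: C_1 → C_0 maps an edge to its endpoints' difference, ∂[p,q] = q − p. For instance
  ∂[1,4] = [4] − [1].
The resulting 10×30 matrix has rank 9, and its Smith normal form has invariant factors (1,1,1,1,1,1,1,1,1).

∂_2: C_2 → C_1 maps a triangle to the signed sum of its edges. For instance
  ∂[4,5,8] = [5,8] − [4,8] + [4,5],
  ∂[1,5,7] = [5,7] − [1,7] + [1,5].
The 30×20 boundary matrix has rank 20 and Smith normal form diag(1,1,1,1,1,1,1,1,1,1,1,1,1,1,1,1,1,1,1,2).

From H_k ≅ ker(∂_k) / im(∂_{k+1}) we obtain:

  H_0: rank C_0 − rank ∂_1 = 10 − 9 = 1, and the invariant factors of ∂_1 are all 1, so H_0 ≅ Z.
  H_1: rank ker ∂_1 − rank ∂_2 = (30 − 9) − 20 = 1, and ∂_2 has invariant factor 2 > 1, so H_1 ≅ Z ⊕ Z/2Z.
  H_2: rank ker ∂_2 − rank ∂_3 = (20 − 20) − 0 = 0, and there is no ∂_3, so H_2 ≅ 0.

As a check, the Euler characteristic is 10 − 30 + 20 = 0, which agrees with 1 − 1 + 0 = 0.
(K is a triangulation of the Klein bottle.)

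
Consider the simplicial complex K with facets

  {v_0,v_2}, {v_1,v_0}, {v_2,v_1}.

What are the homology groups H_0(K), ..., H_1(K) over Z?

H_0 = Z,  H_1 = Z.

K has 3 vertices, 3 edges.
rank ∂_0 = 0, rank ∂_1 = 2 ⇒ b_0 = 3 − 0 − 2 = 1; all invariant factors of ∂_1 are 1 so no torsion. So H_0 ≅ Z.
rank ∂_1 = 2, rank ∂_2 = 0 ⇒ b_1 = 3 − 2 − 0 = 1. So H_1 ≅ Z.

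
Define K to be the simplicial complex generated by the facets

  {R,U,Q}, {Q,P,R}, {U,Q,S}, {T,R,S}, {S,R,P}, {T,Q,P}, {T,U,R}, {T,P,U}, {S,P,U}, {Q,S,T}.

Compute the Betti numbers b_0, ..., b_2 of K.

b_0 = 1, b_1 = 0, b_2 = 0.

Take the total order P < Q < R < S < T < U on the vertex set. Then K (dimension 2) consists of the simplices:

  0-simplices (6): P, Q, R, S, T, U
  1-simplices (15): PQ, PR, PS, PT, PU, QR, QS, QT, QU, RS, RT, RU, ST, SU, TU
  2-simplices (10): PQR, PQT, PRS, PSU, PTU, QRU, QST, QSU, RST, RTU

giving chain groups C_0 ≅ Z^6, C_1 ≅ Z^15, C_2 ≅ Z^10.

∂_1: C_1 → C_0 maps an edge to its endpoints' difference, ∂[p,q] = q − p. For instance
  ∂QT = T − Q.
This gives a 6×15 integer matrix of rank 5; reducing to Smith normal form yields diagonal entries (1,1,1,1,1).

∂_2: C_2 → C_1 acts by ∂[p,q,r] = [q,r] − [p,r] + [p,q]. For instance
  ∂QST = ST − QT + QS,
  ∂QSU = SU − QU + QS.
As a 15×10 matrix over Z this has rank 10, with invariant factors (1,1,1,1,1,1,1,1,1,2).

Computing H_k = (kernel of ∂_k) / (image of ∂_{k+1}):

  H_0: rank C_0 − rank ∂_1 = 6 − 5 = 1, and the invariant factors of ∂_1 are all 1, so H_0 ≅ Z.
  H_1: rank ker ∂_1 − rank ∂_2 = (15 − 5) − 10 = 0, and ∂_2 has invariant factor 2 > 1, so H_1 ≅ Z/2.
  H_2: rank ker ∂_2 − rank ∂_3 = (10 − 10) − 0 = 0, and there is no ∂_3, so H_2 ≅ 0.

As a check, the Euler characteristic is 6 − 15 + 10 = 1, which agrees with 1 − 0 + 0 = 1.
(K is a triangulation of the real projective plane RP^2.)

Hence the Betti numbers are b_0 = 1, b_1 = 0, b_2 = 0.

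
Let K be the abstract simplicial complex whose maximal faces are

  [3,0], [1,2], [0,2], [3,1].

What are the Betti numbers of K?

Order the vertices as 0 < 1 < 2 < 3. Listing each simplex with vertices in this order, K has dimension 1 with simplices:

  0-simplices (4): [0], [1], [2], [3]
  1-simplices (4): [0,2], [0,3], [1,2], [1,3]

giving chain groups C_0 ≅ Z^4, C_1 ≅ Z^4.

The boundary map ∂_1: C_1 → C_0 is given by ∂[p,q] = [q] − [p].
This gives a 4×4 integer matrix of rank 3; reducing to Smith normal form yields diagonal entries (1,1,1).

Computing H_k = (kernel of ∂_k) / (image of ∂_{k+1}):

  H_0: rank C_0 − rank ∂_1 = 4 − 3 = 1, and the invariant factors of ∂_1 are all 1, so H_0 ≅ Z.
  H_1: rank ker ∂_1 − rank ∂_2 = (4 − 3) − 0 = 1, and there is no ∂_2, so H_1 ≅ Z.

(K is a triangulation of the circle S^1.)

Hence the Betti numbers are b_0 = 1, b_1 = 1.

b_0 = 1, b_1 = 1.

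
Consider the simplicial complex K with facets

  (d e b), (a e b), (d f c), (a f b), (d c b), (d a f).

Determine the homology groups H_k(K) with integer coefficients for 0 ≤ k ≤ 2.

Order the vertices as a < b < c < d < e < f. Listing each simplex with vertices in this order, K has dimension 2 with simplices:

  0-simplices (6): a, b, c, d, e, f
  1-simplices (12): ab, ad, ae, af, bc, bd, be, bf, cd, cf, de, df
  2-simplices (6): abe, abf, adf, bcd, bde, cdf

Hence C_0 ≅ Z^6, C_1 ≅ Z^12, C_2 ≅ Z^6.

∂_1: C_1 → C_0 sends each edge [p,q] (with p < q) to q − p.
This gives a 6×12 integer matrix of rank 5; reducing to Smith normal form yields diagonal entries (1,1,1,1,1).

Boundary ∂_2: C_2 → C_1 maps a triangle to the signed sum of its edges. For instance
  ∂adf = df − af + ad,
  ∂bde = de − be + bd.
This gives a 12×6 integer matrix of rank 6; reducing to Smith normal form yields diagonal entries (1,1,1,1,1,1).

Now H_k = ker ∂_k / im ∂_{k+1}, so:

  H_0: rank C_0 − rank ∂_1 = 6 − 5 = 1, and the invariant factors of ∂_1 are all 1, so H_0 ≅ Z.
  H_1: rank ker ∂_1 − rank ∂_2 = (12 − 5) − 6 = 1, and the invariant factors of ∂_2 are all 1, so H_1 ≅ Z.
  H_2: rank ker ∂_2 − rank ∂_3 = (6 − 6) − 0 = 0, and there is no ∂_3, so H_2 ≅ 0.

H_0 ≅ Z,  H_1 ≅ Z,  H_2 = 0.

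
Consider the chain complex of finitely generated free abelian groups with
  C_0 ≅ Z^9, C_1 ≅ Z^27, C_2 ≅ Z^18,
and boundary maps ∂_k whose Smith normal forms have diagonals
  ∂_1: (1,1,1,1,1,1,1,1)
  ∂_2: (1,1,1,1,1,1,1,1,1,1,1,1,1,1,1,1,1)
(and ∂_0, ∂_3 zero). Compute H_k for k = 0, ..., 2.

H_0: b_0 = 9 − 0 − 8 = 1; torsion from ∂_1 factors > 1: none. So H_0 ≅ Z.
H_1: b_1 = 27 − 8 − 17 = 2; torsion from ∂_2 factors > 1: none. So H_1 ≅ Z^2.
H_2: b_2 = 18 − 17 − 0 = 1; torsion from ∂_3 factors > 1: none. So H_2 ≅ Z.

H_0 ≅ Z,  H_1 ≅ Z^2,  H_2 ≅ Z.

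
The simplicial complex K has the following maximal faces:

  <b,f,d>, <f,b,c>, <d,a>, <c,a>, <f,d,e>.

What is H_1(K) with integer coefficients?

H_1 = Z.

K has 6 vertices, 9 edges, 3 triangles.
rank ∂_1 = 5, rank ∂_2 = 3 ⇒ b_1 = 9 − 5 − 3 = 1; all invariant factors of ∂_2 are 1 so no torsion. So H_1 ≅ Z.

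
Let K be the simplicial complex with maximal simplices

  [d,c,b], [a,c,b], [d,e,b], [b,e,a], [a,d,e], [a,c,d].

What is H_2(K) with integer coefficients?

H_2 = Z.

Fix the vertex order a < b < c < d < e and write every simplex with vertices in increasing order. Then dim K = 2 and the simplices of K are:

  0-simplices (5): a, b, c, d, e
  1-simplices (9): ab, ac, ad, ae, bc, bd, be, cd, de
  2-simplices (6): abc, abe, acd, ade, bcd, bde

so the chain groups are C_0 ≅ Z^5, C_1 ≅ Z^9, C_2 ≅ Z^6.

∂_1: C_1 → C_0 maps an edge to its endpoints' difference, ∂[p,q] = q − p. For instance
  ∂de = e − d.
This gives a 5×9 integer matrix of rank 4; reducing to Smith normal form yields diagonal entries (1,1,1,1).

Boundary ∂_2: C_2 → C_1 sends each 2-simplex [p,q,r] to [q,r] − [p,r] + [p,q]. For instance
  ∂abc = bc − ac + ab,
  ∂abe = be − ae + ab.
This gives a 9×6 integer matrix of rank 5; reducing to Smith normal form yields diagonal entries (1,1,1,1,1).

Reading off H_k = ker ∂_k / im ∂_{k+1}:

  H_2: rank ker ∂_2 − rank ∂_3 = (6 − 5) − 0 = 1, and there is no ∂_3, so H_2 = Z.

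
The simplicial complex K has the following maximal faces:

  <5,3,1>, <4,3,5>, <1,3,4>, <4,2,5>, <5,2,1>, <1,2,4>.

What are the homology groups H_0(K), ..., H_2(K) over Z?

H_0 = Z,  H_1 = 0,  H_2 = Z.

We work with the vertex ordering 1 < 2 < 3 < 4 < 5. The simplices of K, each written with vertices in increasing order, are:

  0-simplices (5): [1], [2], [3], [4], [5]
  1-simplices (9): [1,2], [1,3], [1,4], [1,5], [2,4], [2,5], [3,4], [3,5], [4,5]
  2-simplices (6): [1,2,4], [1,2,5], [1,3,4], [1,3,5], [2,4,5], [3,4,5]

giving chain groups C_0 ≅ Z^5, C_1 ≅ Z^9, C_2 ≅ Z^6.

The boundary map ∂_1: C_1 → C_0 sends each edge [p,q] (with p < q) to q − p. For instance
  ∂[4,5] = [5] − [4].
The 5×9 boundary matrix has rank 4 and Smith normal form diag(1,1,1,1).

Boundary ∂_2: C_2 → C_1 maps a triangle to the signed sum of its edges. For instance
  ∂[1,2,4] = [2,4] − [1,4] + [1,2],
  ∂[1,3,5] = [3,5] − [1,5] + [1,3].
The resulting 9×6 matrix has rank 5, and its Smith normal form has invariant factors (1,1,1,1,1).

Computing H_k = (kernel of ∂_k) / (image of ∂_{k+1}):

  H_0: rank C_0 − rank ∂_1 = 5 − 4 = 1, and the invariant factors of ∂_1 are all 1, so H_0 ≅ Z.
  H_1: rank ker ∂_1 − rank ∂_2 = (9 − 4) − 5 = 0, and the invariant factors of ∂_2 are all 1, so H_1 ≅ 0.
  H_2: rank ker ∂_2 − rank ∂_3 = (6 − 5) − 0 = 1, and there is no ∂_3, so H_2 ≅ Z.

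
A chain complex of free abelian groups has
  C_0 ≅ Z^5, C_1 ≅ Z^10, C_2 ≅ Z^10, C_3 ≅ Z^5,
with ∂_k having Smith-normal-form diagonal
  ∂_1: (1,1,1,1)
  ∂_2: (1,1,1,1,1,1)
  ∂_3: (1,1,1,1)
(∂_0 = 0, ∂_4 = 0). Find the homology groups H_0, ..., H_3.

H_0: b_0 = 5 − 0 − 4 = 1; torsion from ∂_1 factors > 1: none. So H_0 ≅ Z.
H_1: b_1 = 10 − 4 − 6 = 0; torsion from ∂_2 factors > 1: none. So H_1 ≅ 0.
H_2: b_2 = 10 − 6 − 4 = 0; torsion from ∂_3 factors > 1: none. So H_2 ≅ 0.
H_3: b_3 = 5 − 4 − 0 = 1; torsion from ∂_4 factors > 1: none. So H_3 ≅ Z.

H_0 ≅ Z,  H_1 = 0,  H_2 = 0,  H_3 ≅ Z.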